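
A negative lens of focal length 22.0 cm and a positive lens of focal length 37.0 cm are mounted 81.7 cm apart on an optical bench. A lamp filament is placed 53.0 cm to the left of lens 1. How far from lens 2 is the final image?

59.7 cm

Lens 1 is diverging, so f₁ = −22.0 cm.
Lens 1: 1/d_i1 = 1/f₁ − 1/d_o1 = 1/(-22.0) − 1/(53.0) = -0.06432, so d_i1 = -15.55 cm.
The intermediate image is 15.55 cm to the left of lens 1 (virtual), which is 81.7 − (-15.55) = 97.25 cm to the left of lens 2, so d_o2 = +97.25 cm.
Lens 2: 1/d_i2 = 1/f₂ − 1/d_o2 = 1/(37.0) − 1/(97.25) = 0.01674, so d_i2 = 59.7 cm.
The final image is real, 59.7 cm to the right of lens 2 (overall magnification ≈ -0.18).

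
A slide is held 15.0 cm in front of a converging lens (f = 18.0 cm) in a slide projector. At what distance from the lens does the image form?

Lens equation: 1/s_i = 1/f − 1/s_o = 1/(18.00) − 1/(15.0) = 0.05556 − 0.06667 = -0.01111, so s_i = -90.0 cm.
The image is virtual, upright and enlarged, on the same side as the object.

90.0 cm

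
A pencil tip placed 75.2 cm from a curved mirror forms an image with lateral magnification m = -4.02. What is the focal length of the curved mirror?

m = −d_i/d_o ⇒ d_i = −m·d_o = −(-4.02)·(75.2) = 302.3 cm.
1/f = 1/d_o + 1/d_i = 1/(75.2) + 1/(302.3) = 0.01661, so f = 60.2 cm.
Since f is positive, the curved mirror is concave.

f = 60.2 cm (concave)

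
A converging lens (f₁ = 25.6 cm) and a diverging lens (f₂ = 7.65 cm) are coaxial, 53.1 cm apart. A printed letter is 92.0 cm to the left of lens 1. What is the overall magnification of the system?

m = -0.117

Lens 1: 1/d_i1 = 1/(25.6) − 1/(92.0) = 0.02819, so d_i1 = 35.47 cm; m₁ = −d_i1/d_o1 = -0.3855.
d_o2 = 53.1 − (35.47) = 17.63 cm.
f₂ = −7.65 cm (diverging).
Lens 2: 1/d_i2 = 1/(-7.65) − 1/(17.63) = -0.1874, so d_i2 = -5.335 cm; m₂ = −d_i2/d_o2 = +0.3026.
m = m₁·m₂ = (-0.3855)(+0.3026) = -0.117.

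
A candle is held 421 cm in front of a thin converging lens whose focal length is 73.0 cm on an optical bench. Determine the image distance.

88.3 cm

Thin-lens equation: 1/d_i = 1/f − 1/d_o = 1/(73.00) − 1/(421) = 0.01370 − 0.002375 = 0.01132, so d_i = 88.3 cm.
The image is real, inverted and reduced, on the far side of the lens.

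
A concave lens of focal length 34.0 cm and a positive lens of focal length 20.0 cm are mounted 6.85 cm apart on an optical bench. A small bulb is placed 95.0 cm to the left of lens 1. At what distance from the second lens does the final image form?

Lens 1 is diverging, so f₁ = −34.0 cm.
Lens 1: 1/d_i1 = 1/f₁ − 1/d_o1 = 1/(-34.0) − 1/(95.0) = -0.03994, so d_i1 = -25.04 cm.
The intermediate image is 25.04 cm to the left of lens 1 (virtual), which is 6.85 − (-25.04) = 31.89 cm to the left of lens 2, so d_o2 = +31.89 cm.
Lens 2: 1/d_i2 = 1/f₂ − 1/d_o2 = 1/(20.0) − 1/(31.89) = 0.01864, so d_i2 = 53.6 cm.
The final image is real, 53.6 cm to the right of lens 2 (overall magnification ≈ -0.44).

53.6 cm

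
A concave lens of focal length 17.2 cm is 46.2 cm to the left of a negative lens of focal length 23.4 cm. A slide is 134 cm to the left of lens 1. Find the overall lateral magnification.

m = +0.0314

f₁ = −17.2 cm (diverging).
Lens 1: 1/d_i1 = 1/(-17.2) − 1/(134) = -0.06560, so d_i1 = -15.24 cm; m₁ = −d_i1/d_o1 = +0.1137.
d_o2 = 46.2 − (-15.24) = 61.44 cm.
f₂ = −23.4 cm (diverging).
Lens 2: 1/d_i2 = 1/(-23.4) − 1/(61.44) = -0.05901, so d_i2 = -16.95 cm; m₂ = −d_i2/d_o2 = +0.2758.
m = m₁·m₂ = (+0.1137)(+0.2758) = +0.0314.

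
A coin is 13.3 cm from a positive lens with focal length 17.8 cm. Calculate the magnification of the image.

m = +3.96

1/d_i = 1/f − 1/d_o = 1/(17.80) − 1/(13.3) = -0.01901, so d_i = -52.61 cm.
m = −d_i/d_o = −(-52.61)/(13.3) = +3.96.
The image is virtual, upright and enlarged, on the same side as the object.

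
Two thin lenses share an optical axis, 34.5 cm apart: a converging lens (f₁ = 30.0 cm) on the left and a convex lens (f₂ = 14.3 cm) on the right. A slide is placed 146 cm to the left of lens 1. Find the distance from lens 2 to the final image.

2.65 cm

Lens 1: 1/d_i1 = 1/f₁ − 1/d_o1 = 1/(30.0) − 1/(146) = 0.02648, so d_i1 = 37.76 cm.
The intermediate image is 37.76 cm to the right of lens 1, which lies 3.260 cm to the right of lens 2 — a virtual object — so d_o2 = −3.260 cm.
Lens 2: 1/d_i2 = 1/f₂ − 1/d_o2 = 1/(14.3) − 1/(-3.260) = 0.3767, so d_i2 = 2.65 cm.
The final image is real, 2.65 cm to the right of lens 2 (overall magnification ≈ -0.21).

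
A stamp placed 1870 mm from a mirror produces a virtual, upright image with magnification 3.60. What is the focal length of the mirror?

f = 2590 mm (concave)

m = −d_i/d_o ⇒ d_i = −m·d_o = −(+3.60)·(1870) = -6732 mm.
1/f = 1/d_o + 1/d_i = 1/(1870) + 1/(-6732) = 0.0003862, so f = 2590 mm.
Since f is positive, the mirror is concave.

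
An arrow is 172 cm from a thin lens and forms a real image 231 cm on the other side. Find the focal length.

f = 98.6 cm (converging)

Real image ⇒ d_i = +231 cm.
1/f = 1/d_o + 1/d_i = 1/(172) + 1/(231) = 0.01014, so f = 98.6 cm.
Since f is positive, the thin lens is converging.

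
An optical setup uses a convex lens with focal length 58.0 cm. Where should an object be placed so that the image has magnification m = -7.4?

65.8 cm

m = −d_i/d_o ⇒ d_i = −m·d_o.
1/f = 1/d_o + 1/d_i = 1/d_o − 1/(m·d_o) = (1 − 1/m)/d_o, so d_o = f(1 − 1/m) = (58.00)(1 − 1/(-7.4)) = 65.8 cm.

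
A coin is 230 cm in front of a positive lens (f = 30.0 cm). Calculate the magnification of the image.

1/d_i = 1/f − 1/d_o = 1/(30.00) − 1/(230) = 0.02899, so d_i = 34.50 cm.
m = −d_i/d_o = −(34.50)/(230) = -0.150.
The image is real, inverted and reduced, on the far side of the lens.

m = -0.150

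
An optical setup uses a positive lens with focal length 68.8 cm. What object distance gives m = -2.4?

97.5 cm

m = −d_i/d_o ⇒ d_i = −m·d_o.
1/f = 1/d_o + 1/d_i = 1/d_o − 1/(m·d_o) = (1 − 1/m)/d_o, so d_o = f(1 − 1/m) = (68.80)(1 − 1/(-2.4)) = 97.5 cm.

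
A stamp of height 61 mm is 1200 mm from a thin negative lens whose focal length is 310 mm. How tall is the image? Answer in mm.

For a negative lens, f = -310 mm.
1/d_i = 1/f − 1/d_o = 1/(-310.0) − 1/(1200) = -0.004059, so d_i = -246.4 mm.
m = −d_i/d_o = +0.2053.
|h_i| = |m|·h_o = 0.2053 × 61 = 12.5 mm. The image is virtual, upright and reduced, on the same side as the object.

12.5 mm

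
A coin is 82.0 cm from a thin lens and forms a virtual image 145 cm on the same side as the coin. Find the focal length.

Virtual image ⇒ d_i = −145 cm.
1/f = 1/d_o + 1/d_i = 1/(82.0) + 1/(-145) = 0.005299, so f = 189 cm.
Since f is positive, the thin lens is converging.

f = 189 cm (converging)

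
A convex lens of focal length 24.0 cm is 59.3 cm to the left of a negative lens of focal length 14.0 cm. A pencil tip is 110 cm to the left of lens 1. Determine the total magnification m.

m = -0.0917

Lens 1: 1/d_i1 = 1/(24.0) − 1/(110) = 0.03258, so d_i1 = 30.70 cm; m₁ = −d_i1/d_o1 = -0.2791.
d_o2 = 59.3 − (30.70) = 28.60 cm.
f₂ = −14.0 cm (diverging).
Lens 2: 1/d_i2 = 1/(-14.0) − 1/(28.60) = -0.1064, so d_i2 = -9.399 cm; m₂ = −d_i2/d_o2 = +0.3286.
m = m₁·m₂ = (-0.2791)(+0.3286) = -0.0917.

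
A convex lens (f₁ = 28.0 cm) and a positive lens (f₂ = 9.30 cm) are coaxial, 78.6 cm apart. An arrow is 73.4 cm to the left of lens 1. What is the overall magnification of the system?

m = +0.239

Lens 1: 1/d_i1 = 1/(28.0) − 1/(73.4) = 0.02209, so d_i1 = 45.27 cm; m₁ = −d_i1/d_o1 = -0.6168.
d_o2 = 78.6 − (45.27) = 33.33 cm.
Lens 2: 1/d_i2 = 1/(9.30) − 1/(33.33) = 0.07752, so d_i2 = 12.90 cm; m₂ = −d_i2/d_o2 = -0.3870.
m = m₁·m₂ = (-0.6168)(-0.3870) = +0.239.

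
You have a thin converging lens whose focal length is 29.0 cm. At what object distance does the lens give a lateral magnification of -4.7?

35.2 cm

m = −d_i/d_o ⇒ d_i = −m·d_o.
1/f = 1/d_o + 1/d_i = 1/d_o − 1/(m·d_o) = (1 − 1/m)/d_o, so d_o = f(1 − 1/m) = (29.00)(1 − 1/(-4.7)) = 35.2 cm.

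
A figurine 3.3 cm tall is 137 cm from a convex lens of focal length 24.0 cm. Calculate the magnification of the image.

m = -0.212

1/d_i = 1/f − 1/d_o = 1/(24.00) − 1/(137) = 0.03437, so d_i = 29.10 cm.
m = −d_i/d_o = −(29.10)/(137) = -0.212.
The image is real, inverted and reduced, on the far side of the lens.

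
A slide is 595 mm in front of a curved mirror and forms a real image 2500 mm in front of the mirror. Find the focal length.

Real image ⇒ d_i = +2500 mm.
1/f = 1/d_o + 1/d_i = 1/(595) + 1/(2500) = 0.002081, so f = 481 mm.
Since f is positive, the curved mirror is concave.

f = 481 mm (concave)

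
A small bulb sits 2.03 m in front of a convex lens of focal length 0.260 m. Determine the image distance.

0.298 m

Lens equation: 1/s_i = 1/f − 1/s_o = 1/(0.2600) − 1/(2.03) = 3.846 − 0.4926 = 3.354, so s_i = 0.298 m.
The image is real, inverted and reduced, on the far side of the lens.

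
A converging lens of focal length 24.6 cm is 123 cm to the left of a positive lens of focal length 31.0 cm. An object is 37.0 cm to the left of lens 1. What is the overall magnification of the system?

m = +3.31

Lens 1: 1/d_i1 = 1/(24.6) − 1/(37.0) = 0.01362, so d_i1 = 73.40 cm; m₁ = −d_i1/d_o1 = -1.984.
d_o2 = 123 − (73.40) = 49.60 cm.
Lens 2: 1/d_i2 = 1/(31.0) − 1/(49.60) = 0.01210, so d_i2 = 82.67 cm; m₂ = −d_i2/d_o2 = -1.667.
m = m₁·m₂ = (-1.984)(-1.667) = +3.31.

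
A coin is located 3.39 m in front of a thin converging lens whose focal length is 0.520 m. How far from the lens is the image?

Lens equation: 1/s_i = 1/f − 1/s_o = 1/(0.5200) − 1/(3.39) = 1.923 − 0.2950 = 1.628, so s_i = 0.614 m.
The image is real, inverted and reduced, on the far side of the lens.

0.614 m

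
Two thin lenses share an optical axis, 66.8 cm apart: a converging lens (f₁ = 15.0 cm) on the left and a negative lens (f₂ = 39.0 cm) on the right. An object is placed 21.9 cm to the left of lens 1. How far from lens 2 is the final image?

Lens 1: 1/d_i1 = 1/f₁ − 1/d_o1 = 1/(15.0) − 1/(21.9) = 0.02100, so d_i1 = 47.61 cm.
The intermediate image is 47.61 cm to the right of lens 1, which is 66.8 − (47.61) = 19.19 cm to the left of lens 2, so d_o2 = +19.19 cm.
Lens 2 is diverging, so f₂ = −39.0 cm.
Lens 2: 1/d_i2 = 1/f₂ − 1/d_o2 = 1/(-39.0) − 1/(19.19) = -0.07775, so d_i2 = -12.9 cm.
The final image is virtual, 12.9 cm to the left of lens 2 (overall magnification ≈ -1.5).

12.9 cm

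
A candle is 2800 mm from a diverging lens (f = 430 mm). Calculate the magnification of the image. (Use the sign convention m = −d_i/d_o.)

m = +0.133

For a diverging lens, f = -430 mm.
1/d_i = 1/f − 1/d_o = 1/(-430.0) − 1/(2800) = -0.002683, so d_i = -372.8 mm.
m = −d_i/d_o = −(-372.8)/(2800) = +0.133.
The image is virtual, upright and reduced, on the same side as the object.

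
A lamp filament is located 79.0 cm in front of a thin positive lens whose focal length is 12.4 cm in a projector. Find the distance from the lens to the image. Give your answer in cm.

14.7 cm

Thin-lens equation: 1/s_i = 1/f − 1/s_o = 1/(12.40) − 1/(79.0) = 0.08065 − 0.01266 = 0.06799, so s_i = 14.7 cm.
The image is real, inverted and reduced, on the far side of the lens.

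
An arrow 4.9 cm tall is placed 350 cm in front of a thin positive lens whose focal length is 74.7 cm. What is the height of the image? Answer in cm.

1/d_i = 1/f − 1/d_o = 1/(74.70) − 1/(350) = 0.01053, so d_i = 94.97 cm.
m = −d_i/d_o = -0.2713.
|h_i| = |m|·h_o = 0.2713 × 4.9 = 1.33 cm. The image is real, inverted and reduced, on the far side of the lens.

1.33 cm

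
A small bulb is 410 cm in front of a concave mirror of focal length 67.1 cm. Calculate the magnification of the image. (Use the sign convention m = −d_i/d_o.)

1/d_i = 1/f − 1/d_o = 1/(67.10) − 1/(410) = 0.01246, so d_i = 80.23 cm.
m = −d_i/d_o = −(80.23)/(410) = -0.196.
The image is real, inverted and reduced, in front of the mirror.

m = -0.196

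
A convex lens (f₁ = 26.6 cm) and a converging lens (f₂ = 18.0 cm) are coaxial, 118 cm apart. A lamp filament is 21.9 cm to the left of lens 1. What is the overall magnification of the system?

m = -0.455

Lens 1: 1/d_i1 = 1/(26.6) − 1/(21.9) = -0.008068, so d_i1 = -123.9 cm; m₁ = −d_i1/d_o1 = +5.658.
d_o2 = 118 − (-123.9) = 241.9 cm.
Lens 2: 1/d_i2 = 1/(18.0) − 1/(241.9) = 0.05142, so d_i2 = 19.45 cm; m₂ = −d_i2/d_o2 = -0.08039.
m = m₁·m₂ = (+5.658)(-0.08039) = -0.455.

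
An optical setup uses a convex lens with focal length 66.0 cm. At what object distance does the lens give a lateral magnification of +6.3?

55.5 cm

m = −d_i/d_o ⇒ d_i = −m·d_o.
1/f = 1/d_o + 1/d_i = 1/d_o − 1/(m·d_o) = (1 − 1/m)/d_o, so d_o = f(1 − 1/m) = (66.00)(1 − 1/(+6.3)) = 55.5 cm.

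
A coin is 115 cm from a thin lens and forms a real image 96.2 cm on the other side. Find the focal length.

f = 52.4 cm (converging)

Real image ⇒ d_i = +96.2 cm.
1/f = 1/d_o + 1/d_i = 1/(115) + 1/(96.2) = 0.01909, so f = 52.4 cm.
Since f is positive, the thin lens is converging.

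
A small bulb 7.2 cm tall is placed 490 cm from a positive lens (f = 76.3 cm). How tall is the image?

1.33 cm

1/d_i = 1/f − 1/d_o = 1/(76.30) − 1/(490) = 0.01107, so d_i = 90.37 cm.
m = −d_i/d_o = -0.1844.
|h_i| = |m|·h_o = 0.1844 × 7.2 = 1.33 cm. The image is real, inverted and reduced, on the far side of the lens.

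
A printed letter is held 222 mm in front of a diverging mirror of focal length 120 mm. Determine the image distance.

77.9 mm

For a diverging mirror, f = -120 mm.
Mirror equation: 1/q = 1/f − 1/p = 1/(-120.0) − 1/(222) = -0.008333 − 0.004505 = -0.01284, so q = -77.9 mm.
The image is virtual, upright and reduced, behind the mirror.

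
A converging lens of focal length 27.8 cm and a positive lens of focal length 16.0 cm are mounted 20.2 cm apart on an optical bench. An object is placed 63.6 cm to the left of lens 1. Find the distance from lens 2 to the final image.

10.3 cm

Lens 1: 1/d_i1 = 1/f₁ − 1/d_o1 = 1/(27.8) − 1/(63.6) = 0.02025, so d_i1 = 49.39 cm.
The intermediate image is 49.39 cm to the right of lens 1, which lies 29.19 cm to the right of lens 2 — a virtual object — so d_o2 = −29.19 cm.
Lens 2: 1/d_i2 = 1/f₂ − 1/d_o2 = 1/(16.0) − 1/(-29.19) = 0.09676, so d_i2 = 10.3 cm.
The final image is real, 10.3 cm to the right of lens 2 (overall magnification ≈ -0.27).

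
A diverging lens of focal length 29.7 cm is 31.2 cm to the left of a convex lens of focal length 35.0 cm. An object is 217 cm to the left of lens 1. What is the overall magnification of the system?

m = -0.189

f₁ = −29.7 cm (diverging).
Lens 1: 1/d_i1 = 1/(-29.7) − 1/(217) = -0.03828, so d_i1 = -26.12 cm; m₁ = −d_i1/d_o1 = +0.1204.
d_o2 = 31.2 − (-26.12) = 57.32 cm.
Lens 2: 1/d_i2 = 1/(35.0) − 1/(57.32) = 0.01113, so d_i2 = 89.88 cm; m₂ = −d_i2/d_o2 = -1.568.
m = m₁·m₂ = (+0.1204)(-1.568) = -0.189.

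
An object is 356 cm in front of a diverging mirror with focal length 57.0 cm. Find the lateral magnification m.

m = +0.138

For a diverging mirror, f = -57.0 cm.
1/d_i = 1/f − 1/d_o = 1/(-57.00) − 1/(356) = -0.02035, so d_i = -49.13 cm.
m = −d_i/d_o = −(-49.13)/(356) = +0.138.
The image is virtual, upright and reduced, behind the mirror.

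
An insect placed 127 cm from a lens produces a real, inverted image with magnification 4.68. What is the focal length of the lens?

m = −d_i/d_o ⇒ d_i = −m·d_o = −(-4.68)·(127) = 594.4 cm.
1/f = 1/d_o + 1/d_i = 1/(127) + 1/(594.4) = 0.009556, so f = 105 cm.
Since f is positive, the lens is converging.

f = 105 cm (converging)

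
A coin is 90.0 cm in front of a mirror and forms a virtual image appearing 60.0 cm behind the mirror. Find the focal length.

Virtual image ⇒ d_i = −60.0 cm.
1/f = 1/d_o + 1/d_i = 1/(90.0) + 1/(-60.0) = -0.005556, so f = -180 cm.
Since f is negative, the mirror is convex.

f = -180 cm (convex)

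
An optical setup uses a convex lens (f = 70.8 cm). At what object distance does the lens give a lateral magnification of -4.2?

87.7 cm

m = −d_i/d_o ⇒ d_i = −m·d_o.
1/f = 1/d_o + 1/d_i = 1/d_o − 1/(m·d_o) = (1 − 1/m)/d_o, so d_o = f(1 − 1/m) = (70.80)(1 − 1/(-4.2)) = 87.7 cm.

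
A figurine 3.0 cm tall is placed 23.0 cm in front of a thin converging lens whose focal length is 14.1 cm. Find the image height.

1/d_i = 1/f − 1/d_o = 1/(14.10) − 1/(23.0) = 0.02744, so d_i = 36.44 cm.
m = −d_i/d_o = -1.584.
|h_i| = |m|·h_o = 1.584 × 3.0 = 4.75 cm. The image is real, inverted and enlarged, on the far side of the lens.

4.75 cm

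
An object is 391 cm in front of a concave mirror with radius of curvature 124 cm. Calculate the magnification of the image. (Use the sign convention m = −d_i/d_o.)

m = -0.188

f = R/2 = 124/2 = 62.00 cm.
1/d_i = 1/f − 1/d_o = 1/(62.00) − 1/(391) = 0.01357, so d_i = 73.68 cm.
m = −d_i/d_o = −(73.68)/(391) = -0.188.
The image is real, inverted and reduced, in front of the mirror.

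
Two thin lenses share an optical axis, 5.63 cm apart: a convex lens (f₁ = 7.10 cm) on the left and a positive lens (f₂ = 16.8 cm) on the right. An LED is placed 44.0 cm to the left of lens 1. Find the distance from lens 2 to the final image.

2.43 cm

Lens 1: 1/d_i1 = 1/f₁ − 1/d_o1 = 1/(7.10) − 1/(44.0) = 0.1181, so d_i1 = 8.466 cm.
The intermediate image is 8.466 cm to the right of lens 1, which lies 2.836 cm to the right of lens 2 — a virtual object — so d_o2 = −2.836 cm.
Lens 2: 1/d_i2 = 1/f₂ − 1/d_o2 = 1/(16.8) − 1/(-2.836) = 0.4121, so d_i2 = 2.43 cm.
The final image is real, 2.43 cm to the right of lens 2 (overall magnification ≈ -0.16).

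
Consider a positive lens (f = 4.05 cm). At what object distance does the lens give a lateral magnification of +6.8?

3.45 cm

m = −d_i/d_o ⇒ d_i = −m·d_o.
1/f = 1/d_o + 1/d_i = 1/d_o − 1/(m·d_o) = (1 − 1/m)/d_o, so d_o = f(1 − 1/m) = (4.050)(1 − 1/(+6.8)) = 3.45 cm.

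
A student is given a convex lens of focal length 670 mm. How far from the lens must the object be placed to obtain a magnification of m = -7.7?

m = −d_i/d_o ⇒ d_i = −m·d_o.
1/f = 1/d_o + 1/d_i = 1/d_o − 1/(m·d_o) = (1 − 1/m)/d_o, so d_o = f(1 − 1/m) = (670.0)(1 − 1/(-7.7)) = 757 mm.

757 mm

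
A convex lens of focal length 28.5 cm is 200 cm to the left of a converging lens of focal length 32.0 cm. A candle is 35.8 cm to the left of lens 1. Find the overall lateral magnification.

Lens 1: 1/d_i1 = 1/(28.5) − 1/(35.8) = 0.007155, so d_i1 = 139.8 cm; m₁ = −d_i1/d_o1 = -3.905.
d_o2 = 200 − (139.8) = 60.20 cm.
Lens 2: 1/d_i2 = 1/(32.0) − 1/(60.20) = 0.01464, so d_i2 = 68.31 cm; m₂ = −d_i2/d_o2 = -1.135.
m = m₁·m₂ = (-3.905)(-1.135) = +4.43.

m = +4.43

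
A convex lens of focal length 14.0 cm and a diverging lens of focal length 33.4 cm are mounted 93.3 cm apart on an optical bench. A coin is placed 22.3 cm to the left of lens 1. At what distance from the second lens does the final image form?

Lens 1: 1/d_i1 = 1/f₁ − 1/d_o1 = 1/(14.0) − 1/(22.3) = 0.02659, so d_i1 = 37.61 cm.
The intermediate image is 37.61 cm to the right of lens 1, which is 93.3 − (37.61) = 55.69 cm to the left of lens 2, so d_o2 = +55.69 cm.
Lens 2 is diverging, so f₂ = −33.4 cm.
Lens 2: 1/d_i2 = 1/f₂ − 1/d_o2 = 1/(-33.4) − 1/(55.69) = -0.04790, so d_i2 = -20.9 cm.
The final image is virtual, 20.9 cm to the left of lens 2 (overall magnification ≈ -0.63).

20.9 cm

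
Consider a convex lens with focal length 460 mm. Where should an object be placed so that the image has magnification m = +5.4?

375 mm

m = −d_i/d_o ⇒ d_i = −m·d_o.
1/f = 1/d_o + 1/d_i = 1/d_o − 1/(m·d_o) = (1 − 1/m)/d_o, so d_o = f(1 − 1/m) = (460.0)(1 − 1/(+5.4)) = 375 mm.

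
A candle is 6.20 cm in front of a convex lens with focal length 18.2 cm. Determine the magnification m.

m = +1.52

1/d_i = 1/f − 1/d_o = 1/(18.20) − 1/(6.20) = -0.1063, so d_i = -9.403 cm.
m = −d_i/d_o = −(-9.403)/(6.20) = +1.52.
The image is virtual, upright and enlarged, on the same side as the object.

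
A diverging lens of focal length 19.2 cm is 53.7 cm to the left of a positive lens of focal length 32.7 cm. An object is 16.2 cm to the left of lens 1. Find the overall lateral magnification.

m = -0.595

f₁ = −19.2 cm (diverging).
Lens 1: 1/d_i1 = 1/(-19.2) − 1/(16.2) = -0.1138, so d_i1 = -8.786 cm; m₁ = −d_i1/d_o1 = +0.5423.
d_o2 = 53.7 − (-8.786) = 62.49 cm.
Lens 2: 1/d_i2 = 1/(32.7) − 1/(62.49) = 0.01458, so d_i2 = 68.59 cm; m₂ = −d_i2/d_o2 = -1.098.
m = m₁·m₂ = (+0.5423)(-1.098) = -0.595.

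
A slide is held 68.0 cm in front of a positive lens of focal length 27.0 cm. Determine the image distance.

44.8 cm

Lens equation: 1/d_i = 1/f − 1/d_o = 1/(27.00) − 1/(68.0) = 0.03704 − 0.01471 = 0.02233, so d_i = 44.8 cm.
The image is real, inverted and reduced, on the far side of the lens.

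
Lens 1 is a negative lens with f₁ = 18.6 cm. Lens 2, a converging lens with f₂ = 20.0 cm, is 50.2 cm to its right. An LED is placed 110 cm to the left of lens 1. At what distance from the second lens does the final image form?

28.7 cm

Lens 1 is diverging, so f₁ = −18.6 cm.
Lens 1: 1/d_i1 = 1/f₁ − 1/d_o1 = 1/(-18.6) − 1/(110) = -0.06285, so d_i1 = -15.91 cm.
The intermediate image is 15.91 cm to the left of lens 1 (virtual), which is 50.2 − (-15.91) = 66.11 cm to the left of lens 2, so d_o2 = +66.11 cm.
Lens 2: 1/d_i2 = 1/f₂ − 1/d_o2 = 1/(20.0) − 1/(66.11) = 0.03487, so d_i2 = 28.7 cm.
The final image is real, 28.7 cm to the right of lens 2 (overall magnification ≈ -0.063).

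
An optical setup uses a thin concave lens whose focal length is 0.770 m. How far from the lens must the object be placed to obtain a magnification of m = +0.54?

0.656 m

For a concave lens, f = -0.770 m.
m = −d_i/d_o ⇒ d_i = −m·d_o.
1/f = 1/d_o + 1/d_i = 1/d_o − 1/(m·d_o) = (1 − 1/m)/d_o, so d_o = f(1 − 1/m) = (-0.7700)(1 − 1/(+0.54)) = 0.656 m.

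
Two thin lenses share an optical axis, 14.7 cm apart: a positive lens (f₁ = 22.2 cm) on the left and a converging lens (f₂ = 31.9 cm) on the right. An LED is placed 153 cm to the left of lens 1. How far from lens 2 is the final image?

Lens 1: 1/d_i1 = 1/f₁ − 1/d_o1 = 1/(22.2) − 1/(153) = 0.03851, so d_i1 = 25.97 cm.
The intermediate image is 25.97 cm to the right of lens 1, which lies 11.27 cm to the right of lens 2 — a virtual object — so d_o2 = −11.27 cm.
Lens 2: 1/d_i2 = 1/f₂ − 1/d_o2 = 1/(31.9) − 1/(-11.27) = 0.1201, so d_i2 = 8.33 cm.
The final image is real, 8.33 cm to the right of lens 2 (overall magnification ≈ -0.13).

8.33 cm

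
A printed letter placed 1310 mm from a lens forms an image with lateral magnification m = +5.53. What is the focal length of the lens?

m = −d_i/d_o ⇒ d_i = −m·d_o = −(+5.53)·(1310) = -7244 mm.
1/f = 1/d_o + 1/d_i = 1/(1310) + 1/(-7244) = 0.0006253, so f = 1600 mm.
Since f is positive, the lens is converging.

f = 1600 mm (converging)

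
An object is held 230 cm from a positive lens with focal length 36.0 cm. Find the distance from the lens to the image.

42.7 cm

Thin-lens equation: 1/v = 1/f − 1/u = 1/(36.00) − 1/(230) = 0.02778 − 0.004348 = 0.02343, so v = 42.7 cm.
The image is real, inverted and reduced, on the far side of the lens.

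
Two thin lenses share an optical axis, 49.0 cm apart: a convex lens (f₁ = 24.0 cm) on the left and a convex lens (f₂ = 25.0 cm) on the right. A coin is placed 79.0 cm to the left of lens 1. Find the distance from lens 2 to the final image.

34.7 cm

Lens 1: 1/d_i1 = 1/f₁ − 1/d_o1 = 1/(24.0) − 1/(79.0) = 0.02901, so d_i1 = 34.47 cm.
The intermediate image is 34.47 cm to the right of lens 1, which is 49.0 − (34.47) = 14.53 cm to the left of lens 2, so d_o2 = +14.53 cm.
Lens 2: 1/d_i2 = 1/f₂ − 1/d_o2 = 1/(25.0) − 1/(14.53) = -0.02882, so d_i2 = -34.7 cm.
The final image is virtual, 34.7 cm to the left of lens 2 (overall magnification ≈ -1.0).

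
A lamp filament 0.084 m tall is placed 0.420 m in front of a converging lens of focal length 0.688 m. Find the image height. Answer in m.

1/d_i = 1/f − 1/d_o = 1/(0.6880) − 1/(0.420) = -0.9275, so d_i = -1.078 m.
m = −d_i/d_o = +2.567.
|h_i| = |m|·h_o = 2.567 × 0.084 = 0.216 m. The image is virtual, upright and enlarged, on the same side as the object.

0.216 m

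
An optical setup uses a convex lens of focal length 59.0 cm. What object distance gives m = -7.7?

66.7 cm

m = −d_i/d_o ⇒ d_i = −m·d_o.
1/f = 1/d_o + 1/d_i = 1/d_o − 1/(m·d_o) = (1 − 1/m)/d_o, so d_o = f(1 − 1/m) = (59.00)(1 − 1/(-7.7)) = 66.7 cm.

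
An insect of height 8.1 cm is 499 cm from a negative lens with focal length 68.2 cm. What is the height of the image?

0.974 cm

For a negative lens, f = -68.2 cm.
1/d_i = 1/f − 1/d_o = 1/(-68.20) − 1/(499) = -0.01667, so d_i = -60.00 cm.
m = −d_i/d_o = +0.1202.
|h_i| = |m|·h_o = 0.1202 × 8.1 = 0.974 cm. The image is virtual, upright and reduced, on the same side as the object.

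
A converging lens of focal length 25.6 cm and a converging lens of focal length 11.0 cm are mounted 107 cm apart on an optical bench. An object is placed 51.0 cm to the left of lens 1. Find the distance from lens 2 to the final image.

13.7 cm

Lens 1: 1/d_i1 = 1/f₁ − 1/d_o1 = 1/(25.6) − 1/(51.0) = 0.01945, so d_i1 = 51.40 cm.
The intermediate image is 51.40 cm to the right of lens 1, which is 107 − (51.40) = 55.60 cm to the left of lens 2, so d_o2 = +55.60 cm.
Lens 2: 1/d_i2 = 1/f₂ − 1/d_o2 = 1/(11.0) − 1/(55.60) = 0.07292, so d_i2 = 13.7 cm.
The final image is real, 13.7 cm to the right of lens 2 (overall magnification ≈ 0.25).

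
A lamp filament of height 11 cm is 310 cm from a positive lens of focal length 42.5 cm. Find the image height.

1/d_i = 1/f − 1/d_o = 1/(42.50) − 1/(310) = 0.02030, so d_i = 49.25 cm.
m = −d_i/d_o = -0.1589.
|h_i| = |m|·h_o = 0.1589 × 11 = 1.75 cm. The image is real, inverted and reduced, on the far side of the lens.

1.75 cm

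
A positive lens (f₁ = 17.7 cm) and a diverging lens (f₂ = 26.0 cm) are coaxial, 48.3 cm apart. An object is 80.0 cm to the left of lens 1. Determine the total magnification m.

m = -0.143

Lens 1: 1/d_i1 = 1/(17.7) − 1/(80.0) = 0.04400, so d_i1 = 22.73 cm; m₁ = −d_i1/d_o1 = -0.2841.
d_o2 = 48.3 − (22.73) = 25.57 cm.
f₂ = −26.0 cm (diverging).
Lens 2: 1/d_i2 = 1/(-26.0) − 1/(25.57) = -0.07757, so d_i2 = -12.89 cm; m₂ = −d_i2/d_o2 = +0.5042.
m = m₁·m₂ = (-0.2841)(+0.5042) = -0.143.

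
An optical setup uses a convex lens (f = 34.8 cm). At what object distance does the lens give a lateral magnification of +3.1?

23.6 cm

m = −d_i/d_o ⇒ d_i = −m·d_o.
1/f = 1/d_o + 1/d_i = 1/d_o − 1/(m·d_o) = (1 − 1/m)/d_o, so d_o = f(1 − 1/m) = (34.80)(1 − 1/(+3.1)) = 23.6 cm.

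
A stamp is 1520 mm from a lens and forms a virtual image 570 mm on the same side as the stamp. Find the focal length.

f = -912 mm (diverging)

Virtual image ⇒ d_i = −570 mm.
1/f = 1/d_o + 1/d_i = 1/(1520) + 1/(-570) = -0.001096, so f = -912 mm.
Since f is negative, the lens is diverging.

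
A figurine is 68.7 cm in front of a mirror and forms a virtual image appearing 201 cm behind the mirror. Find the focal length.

f = 104 cm (concave)

Virtual image ⇒ d_i = −201 cm.
1/f = 1/d_o + 1/d_i = 1/(68.7) + 1/(-201) = 0.009581, so f = 104 cm.
Since f is positive, the mirror is concave.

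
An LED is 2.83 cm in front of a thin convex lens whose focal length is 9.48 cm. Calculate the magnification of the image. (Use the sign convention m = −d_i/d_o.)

m = +1.43

1/d_i = 1/f − 1/d_o = 1/(9.480) − 1/(2.83) = -0.2479, so d_i = -4.034 cm.
m = −d_i/d_o = −(-4.034)/(2.83) = +1.43.
The image is virtual, upright and enlarged, on the same side as the object.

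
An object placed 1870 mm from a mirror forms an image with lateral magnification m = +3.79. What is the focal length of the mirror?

f = 2540 mm (concave)

m = −d_i/d_o ⇒ d_i = −m·d_o = −(+3.79)·(1870) = -7087 mm.
1/f = 1/d_o + 1/d_i = 1/(1870) + 1/(-7087) = 0.0003937, so f = 2540 mm.
Since f is positive, the mirror is concave.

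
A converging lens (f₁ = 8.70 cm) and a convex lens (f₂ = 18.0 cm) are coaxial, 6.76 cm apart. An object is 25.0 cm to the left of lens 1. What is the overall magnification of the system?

Lens 1: 1/d_i1 = 1/(8.70) − 1/(25.0) = 0.07494, so d_i1 = 13.34 cm; m₁ = −d_i1/d_o1 = -0.5336.
d_o2 = 6.76 − (13.34) = -6.580 cm (virtual object).
Lens 2: 1/d_i2 = 1/(18.0) − 1/(-6.580) = 0.2075, so d_i2 = 4.819 cm; m₂ = −d_i2/d_o2 = +0.7323.
m = m₁·m₂ = (-0.5336)(+0.7323) = -0.391.

m = -0.391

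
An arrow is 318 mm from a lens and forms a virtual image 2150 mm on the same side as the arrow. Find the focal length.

f = 373 mm (converging)

Virtual image ⇒ d_i = −2150 mm.
1/f = 1/d_o + 1/d_i = 1/(318) + 1/(-2150) = 0.002680, so f = 373 mm.
Since f is positive, the lens is converging.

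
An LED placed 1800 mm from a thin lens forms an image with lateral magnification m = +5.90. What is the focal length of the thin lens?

f = 2170 mm (converging)

m = −d_i/d_o ⇒ d_i = −m·d_o = −(+5.90)·(1800) = -10620 mm.
1/f = 1/d_o + 1/d_i = 1/(1800) + 1/(-10620) = 0.0004614, so f = 2170 mm.
Since f is positive, the thin lens is converging.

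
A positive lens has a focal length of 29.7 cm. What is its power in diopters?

f = 29.7 cm = 0.297 m.
P = 1/f = 1/(0.297 m) = +3.37 D.

P = +3.37 D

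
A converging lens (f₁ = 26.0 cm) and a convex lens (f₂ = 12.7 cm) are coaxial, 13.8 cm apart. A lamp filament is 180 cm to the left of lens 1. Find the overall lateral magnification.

m = -0.0732

Lens 1: 1/d_i1 = 1/(26.0) − 1/(180) = 0.03291, so d_i1 = 30.39 cm; m₁ = −d_i1/d_o1 = -0.1688.
d_o2 = 13.8 − (30.39) = -16.59 cm (virtual object).
Lens 2: 1/d_i2 = 1/(12.7) − 1/(-16.59) = 0.1390, so d_i2 = 7.193 cm; m₂ = −d_i2/d_o2 = +0.4336.
m = m₁·m₂ = (-0.1688)(+0.4336) = -0.0732.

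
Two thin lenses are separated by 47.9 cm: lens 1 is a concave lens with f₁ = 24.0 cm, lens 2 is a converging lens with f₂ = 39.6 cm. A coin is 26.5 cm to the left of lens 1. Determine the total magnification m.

m = -0.901

f₁ = −24.0 cm (diverging).
Lens 1: 1/d_i1 = 1/(-24.0) − 1/(26.5) = -0.07940, so d_i1 = -12.59 cm; m₁ = −d_i1/d_o1 = +0.4751.
d_o2 = 47.9 − (-12.59) = 60.49 cm.
Lens 2: 1/d_i2 = 1/(39.6) − 1/(60.49) = 0.008721, so d_i2 = 114.7 cm; m₂ = −d_i2/d_o2 = -1.896.
m = m₁·m₂ = (+0.4751)(-1.896) = -0.901.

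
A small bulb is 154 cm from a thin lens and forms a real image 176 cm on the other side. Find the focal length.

f = 82.1 cm (converging)

Real image ⇒ d_i = +176 cm.
1/f = 1/d_o + 1/d_i = 1/(154) + 1/(176) = 0.01218, so f = 82.1 cm.
Since f is positive, the thin lens is converging.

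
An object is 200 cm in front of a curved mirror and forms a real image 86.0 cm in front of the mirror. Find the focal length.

f = 60.1 cm (concave)

Real image ⇒ d_i = +86.0 cm.
1/f = 1/d_o + 1/d_i = 1/(200) + 1/(86.0) = 0.01663, so f = 60.1 cm.
Since f is positive, the curved mirror is concave.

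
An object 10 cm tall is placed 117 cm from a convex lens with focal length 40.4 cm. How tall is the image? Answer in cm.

1/d_i = 1/f − 1/d_o = 1/(40.40) − 1/(117) = 0.01621, so d_i = 61.71 cm.
m = −d_i/d_o = -0.5274.
|h_i| = |m|·h_o = 0.5274 × 10 = 5.27 cm. The image is real, inverted and reduced, on the far side of the lens.

5.27 cm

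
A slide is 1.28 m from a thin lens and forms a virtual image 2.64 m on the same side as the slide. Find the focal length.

f = 2.48 m (converging)

Virtual image ⇒ d_i = −2.64 m.
1/f = 1/d_o + 1/d_i = 1/(1.28) + 1/(-2.64) = 0.4025, so f = 2.48 m.
Since f is positive, the thin lens is converging.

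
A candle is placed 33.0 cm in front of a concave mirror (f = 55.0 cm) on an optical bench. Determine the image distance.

82.5 cm

Mirror equation: 1/s_i = 1/f − 1/s_o = 1/(55.00) − 1/(33.0) = 0.01818 − 0.03030 = -0.01212, so s_i = -82.5 cm.
The image is virtual, upright and enlarged, behind the mirror.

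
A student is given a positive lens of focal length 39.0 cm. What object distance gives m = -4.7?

m = −d_i/d_o ⇒ d_i = −m·d_o.
1/f = 1/d_o + 1/d_i = 1/d_o − 1/(m·d_o) = (1 − 1/m)/d_o, so d_o = f(1 − 1/m) = (39.00)(1 − 1/(-4.7)) = 47.3 cm.

47.3 cm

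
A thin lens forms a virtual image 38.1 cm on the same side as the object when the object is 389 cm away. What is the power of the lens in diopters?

Virtual image ⇒ d_i = −38.1 cm.
1/f = 1/d_o + 1/d_i = 1/(389) + 1/(-38.1) = -0.02368 cm⁻¹.
f = -42.24 cm = -0.4224 m, so P = 1/f = -2.37 D.

P = -2.37 D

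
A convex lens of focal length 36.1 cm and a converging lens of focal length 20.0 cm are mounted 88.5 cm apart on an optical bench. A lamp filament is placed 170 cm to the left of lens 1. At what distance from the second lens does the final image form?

37.6 cm

Lens 1: 1/d_i1 = 1/f₁ − 1/d_o1 = 1/(36.1) − 1/(170) = 0.02182, so d_i1 = 45.83 cm.
The intermediate image is 45.83 cm to the right of lens 1, which is 88.5 − (45.83) = 42.67 cm to the left of lens 2, so d_o2 = +42.67 cm.
Lens 2: 1/d_i2 = 1/f₂ − 1/d_o2 = 1/(20.0) − 1/(42.67) = 0.02656, so d_i2 = 37.6 cm.
The final image is real, 37.6 cm to the right of lens 2 (overall magnification ≈ 0.24).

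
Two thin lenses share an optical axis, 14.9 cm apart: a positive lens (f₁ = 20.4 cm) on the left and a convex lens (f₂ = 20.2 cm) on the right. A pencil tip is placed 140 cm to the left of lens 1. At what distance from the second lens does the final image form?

6.22 cm

Lens 1: 1/d_i1 = 1/f₁ − 1/d_o1 = 1/(20.4) − 1/(140) = 0.04188, so d_i1 = 23.88 cm.
The intermediate image is 23.88 cm to the right of lens 1, which lies 8.980 cm to the right of lens 2 — a virtual object — so d_o2 = −8.980 cm.
Lens 2: 1/d_i2 = 1/f₂ − 1/d_o2 = 1/(20.2) − 1/(-8.980) = 0.1609, so d_i2 = 6.22 cm.
The final image is real, 6.22 cm to the right of lens 2 (overall magnification ≈ -0.12).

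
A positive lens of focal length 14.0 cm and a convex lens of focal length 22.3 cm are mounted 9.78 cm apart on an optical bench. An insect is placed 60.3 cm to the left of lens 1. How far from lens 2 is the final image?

6.13 cm

Lens 1: 1/d_i1 = 1/f₁ − 1/d_o1 = 1/(14.0) − 1/(60.3) = 0.05484, so d_i1 = 18.23 cm.
The intermediate image is 18.23 cm to the right of lens 1, which lies 8.450 cm to the right of lens 2 — a virtual object — so d_o2 = −8.450 cm.
Lens 2: 1/d_i2 = 1/f₂ − 1/d_o2 = 1/(22.3) − 1/(-8.450) = 0.1632, so d_i2 = 6.13 cm.
The final image is real, 6.13 cm to the right of lens 2 (overall magnification ≈ -0.22).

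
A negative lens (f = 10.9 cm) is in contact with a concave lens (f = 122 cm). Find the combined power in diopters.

P₁ = 1/f₁ = 1/(-0.109 m) = -9.174 D; P₂ = 1/f₂ = 1/(-1.22 m) = -0.8197 D.
For thin lenses in contact, P = P₁ + P₂ = (-9.174) + (-0.8197) = -9.99 D.

P = -9.99 D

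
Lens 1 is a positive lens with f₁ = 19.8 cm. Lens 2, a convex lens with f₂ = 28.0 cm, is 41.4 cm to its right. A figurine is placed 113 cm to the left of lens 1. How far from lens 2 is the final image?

45.9 cm

Lens 1: 1/d_i1 = 1/f₁ − 1/d_o1 = 1/(19.8) − 1/(113) = 0.04166, so d_i1 = 24.01 cm.
The intermediate image is 24.01 cm to the right of lens 1, which is 41.4 − (24.01) = 17.39 cm to the left of lens 2, so d_o2 = +17.39 cm.
Lens 2: 1/d_i2 = 1/f₂ − 1/d_o2 = 1/(28.0) − 1/(17.39) = -0.02179, so d_i2 = -45.9 cm.
The final image is virtual, 45.9 cm to the left of lens 2 (overall magnification ≈ -0.56).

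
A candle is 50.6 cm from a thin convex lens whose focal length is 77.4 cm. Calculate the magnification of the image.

1/d_i = 1/f − 1/d_o = 1/(77.40) − 1/(50.6) = -0.006843, so d_i = -146.1 cm.
m = −d_i/d_o = −(-146.1)/(50.6) = +2.89.
The image is virtual, upright and enlarged, on the same side as the object.

m = +2.89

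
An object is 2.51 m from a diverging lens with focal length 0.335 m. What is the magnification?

m = +0.118

For a diverging lens, f = -0.335 m.
1/d_i = 1/f − 1/d_o = 1/(-0.3350) − 1/(2.51) = -3.383, so d_i = -0.2956 m.
m = −d_i/d_o = −(-0.2956)/(2.51) = +0.118.
The image is virtual, upright and reduced, on the same side as the object.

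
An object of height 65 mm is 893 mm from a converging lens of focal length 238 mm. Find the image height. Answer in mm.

23.6 mm

1/d_i = 1/f − 1/d_o = 1/(238.0) − 1/(893) = 0.003082, so d_i = 324.5 mm.
m = −d_i/d_o = -0.3634.
|h_i| = |m|·h_o = 0.3634 × 65 = 23.6 mm. The image is real, inverted and reduced, on the far side of the lens.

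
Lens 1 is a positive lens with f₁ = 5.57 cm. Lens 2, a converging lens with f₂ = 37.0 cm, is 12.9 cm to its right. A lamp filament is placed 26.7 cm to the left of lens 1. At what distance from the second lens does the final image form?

6.97 cm

Lens 1: 1/d_i1 = 1/f₁ − 1/d_o1 = 1/(5.57) − 1/(26.7) = 0.1421, so d_i1 = 7.038 cm.
The intermediate image is 7.038 cm to the right of lens 1, which is 12.9 − (7.038) = 5.862 cm to the left of lens 2, so d_o2 = +5.862 cm.
Lens 2: 1/d_i2 = 1/f₂ − 1/d_o2 = 1/(37.0) − 1/(5.862) = -0.1436, so d_i2 = -6.97 cm.
The final image is virtual, 6.97 cm to the left of lens 2 (overall magnification ≈ -0.31).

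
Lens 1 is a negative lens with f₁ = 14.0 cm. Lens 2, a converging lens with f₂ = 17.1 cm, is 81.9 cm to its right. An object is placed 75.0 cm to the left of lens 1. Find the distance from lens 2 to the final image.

20.9 cm

Lens 1 is diverging, so f₁ = −14.0 cm.
Lens 1: 1/d_i1 = 1/f₁ − 1/d_o1 = 1/(-14.0) − 1/(75.0) = -0.08476, so d_i1 = -11.80 cm.
The intermediate image is 11.80 cm to the left of lens 1 (virtual), which is 81.9 − (-11.80) = 93.70 cm to the left of lens 2, so d_o2 = +93.70 cm.
Lens 2: 1/d_i2 = 1/f₂ − 1/d_o2 = 1/(17.1) − 1/(93.70) = 0.04781, so d_i2 = 20.9 cm.
The final image is real, 20.9 cm to the right of lens 2 (overall magnification ≈ -0.035).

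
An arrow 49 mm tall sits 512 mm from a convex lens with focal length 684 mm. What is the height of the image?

1/d_i = 1/f − 1/d_o = 1/(684.0) − 1/(512) = -0.0004911, so d_i = -2036 mm.
m = −d_i/d_o = +3.977.
|h_i| = |m|·h_o = 3.977 × 49 = 195 mm. The image is virtual, upright and enlarged, on the same side as the object.

195 mm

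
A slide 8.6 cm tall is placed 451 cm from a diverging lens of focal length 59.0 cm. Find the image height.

0.995 cm

For a diverging lens, f = -59.0 cm.
1/d_i = 1/f − 1/d_o = 1/(-59.00) − 1/(451) = -0.01917, so d_i = -52.17 cm.
m = −d_i/d_o = +0.1157.
|h_i| = |m|·h_o = 0.1157 × 8.6 = 0.995 cm. The image is virtual, upright and reduced, on the same side as the object.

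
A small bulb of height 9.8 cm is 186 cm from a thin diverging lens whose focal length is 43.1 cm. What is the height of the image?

1.84 cm

For a diverging lens, f = -43.1 cm.
1/d_i = 1/f − 1/d_o = 1/(-43.10) − 1/(186) = -0.02858, so d_i = -34.99 cm.
m = −d_i/d_o = +0.1881.
|h_i| = |m|·h_o = 0.1881 × 9.8 = 1.84 cm. The image is virtual, upright and reduced, on the same side as the object.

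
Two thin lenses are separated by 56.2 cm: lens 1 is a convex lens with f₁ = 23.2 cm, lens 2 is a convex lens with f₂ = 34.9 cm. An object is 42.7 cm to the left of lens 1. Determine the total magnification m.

m = -1.41

Lens 1: 1/d_i1 = 1/(23.2) − 1/(42.7) = 0.01968, so d_i1 = 50.80 cm; m₁ = −d_i1/d_o1 = -1.190.
d_o2 = 56.2 − (50.80) = 5.400 cm.
Lens 2: 1/d_i2 = 1/(34.9) − 1/(5.400) = -0.1565, so d_i2 = -6.388 cm; m₂ = −d_i2/d_o2 = +1.183.
m = m₁·m₂ = (-1.190)(+1.183) = -1.41.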